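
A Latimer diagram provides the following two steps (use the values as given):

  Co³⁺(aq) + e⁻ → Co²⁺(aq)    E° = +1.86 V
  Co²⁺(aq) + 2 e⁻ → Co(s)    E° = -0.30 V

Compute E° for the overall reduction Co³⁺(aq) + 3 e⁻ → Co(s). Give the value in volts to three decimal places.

Standard free energies of sequential steps add: ΔG°₃ = ΔG°₁ + ΔG°₂, so n₃E°₃ = n₁E°₁ + n₂E°₂.
E°₃ = (1×+1.86 + 2×-0.30) / 3 = (+1.260) / 3 = +0.420 V.

+0.420 V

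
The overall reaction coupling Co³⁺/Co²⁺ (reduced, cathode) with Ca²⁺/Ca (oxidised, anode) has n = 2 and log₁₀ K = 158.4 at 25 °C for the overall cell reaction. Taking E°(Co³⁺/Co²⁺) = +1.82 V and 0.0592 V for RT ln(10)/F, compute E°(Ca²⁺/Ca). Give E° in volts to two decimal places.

-2.87 V

E°cell = (0.0592/n)·log K = (0.0592/2)(158.4) = +4.689 V.
Since Co³⁺/Co²⁺ is the cathode and Ca²⁺/Ca the anode, E°cell = E°(Co³⁺/Co²⁺) − E°(Ca²⁺/Ca).
So E°(Ca²⁺/Ca) = E°(Co³⁺/Co²⁺) − E°cell = (+1.82) − (+4.689) = -2.87 V.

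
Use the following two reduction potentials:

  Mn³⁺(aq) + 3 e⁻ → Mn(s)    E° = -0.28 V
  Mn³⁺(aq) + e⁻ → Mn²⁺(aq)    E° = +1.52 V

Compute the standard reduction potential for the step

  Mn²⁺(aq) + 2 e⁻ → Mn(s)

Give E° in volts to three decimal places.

-1.180 V

Sequential free energies add, so n₃E°₃ = n₁E°₁ + n₂E°₂.
With n₃ = 3, and the known step contributing 1×(+1.52) V, the unknown satisfies 2·E° = 3×(-0.28) − 1×(+1.52) = -2.360.
E° = -2.360 / 2 = -1.180 V.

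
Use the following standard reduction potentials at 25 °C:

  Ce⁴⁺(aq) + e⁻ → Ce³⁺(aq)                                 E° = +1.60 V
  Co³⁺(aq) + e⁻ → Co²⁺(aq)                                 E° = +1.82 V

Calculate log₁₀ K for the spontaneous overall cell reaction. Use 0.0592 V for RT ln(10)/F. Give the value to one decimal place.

Cathode: Co³⁺/Co²⁺; anode: Ce⁴⁺/Ce³⁺. E°cell = +0.22 V, n = 1.
log K = nE°cell / 0.0592 = (1)(+0.22) / 0.0592 = 3.7.

3.7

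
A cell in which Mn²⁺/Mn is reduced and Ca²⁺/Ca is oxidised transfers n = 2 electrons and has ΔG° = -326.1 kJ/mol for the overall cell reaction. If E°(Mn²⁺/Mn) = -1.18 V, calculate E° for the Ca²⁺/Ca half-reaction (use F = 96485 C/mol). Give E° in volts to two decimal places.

-2.87 V

E°cell = −ΔG°/(nF) = −(-326.1×10³)/((2)(96485)) = +1.690 V.
Since Mn²⁺/Mn is the cathode and Ca²⁺/Ca the anode, E°cell = E°(Mn²⁺/Mn) − E°(Ca²⁺/Ca).
So E°(Ca²⁺/Ca) = E°(Mn²⁺/Mn) − E°cell = (-1.18) − (+1.690) = -2.87 V.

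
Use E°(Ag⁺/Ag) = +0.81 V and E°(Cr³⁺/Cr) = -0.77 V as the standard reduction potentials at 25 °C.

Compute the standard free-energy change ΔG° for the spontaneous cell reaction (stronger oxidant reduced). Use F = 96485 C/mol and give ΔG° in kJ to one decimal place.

-457.3 kJ

Ag⁺/Ag (E° = +0.81 V) is the cathode; Cr³⁺/Cr (E° = -0.77 V) is the anode, so E°cell = +1.58 V.
Balancing electrons gives n = 3 (lcm of 1 and 3).
ΔG° = −nFE° = −(3)(96485)(+1.58) = -457,339 J = -457.3 kJ.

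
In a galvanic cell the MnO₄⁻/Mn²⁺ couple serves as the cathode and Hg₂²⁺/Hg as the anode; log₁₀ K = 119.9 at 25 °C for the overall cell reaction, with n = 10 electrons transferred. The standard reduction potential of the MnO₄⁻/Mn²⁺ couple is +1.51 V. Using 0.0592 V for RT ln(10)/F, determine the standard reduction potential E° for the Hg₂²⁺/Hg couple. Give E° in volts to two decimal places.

+0.80 V

E°cell = (0.0592/n)·log K = (0.0592/10)(119.9) = +0.710 V.
Since MnO₄⁻/Mn²⁺ is the cathode and Hg₂²⁺/Hg the anode, E°cell = E°(MnO₄⁻/Mn²⁺) − E°(Hg₂²⁺/Hg).
So E°(Hg₂²⁺/Hg) = E°(MnO₄⁻/Mn²⁺) − E°cell = (+1.51) − (+0.710) = +0.80 V.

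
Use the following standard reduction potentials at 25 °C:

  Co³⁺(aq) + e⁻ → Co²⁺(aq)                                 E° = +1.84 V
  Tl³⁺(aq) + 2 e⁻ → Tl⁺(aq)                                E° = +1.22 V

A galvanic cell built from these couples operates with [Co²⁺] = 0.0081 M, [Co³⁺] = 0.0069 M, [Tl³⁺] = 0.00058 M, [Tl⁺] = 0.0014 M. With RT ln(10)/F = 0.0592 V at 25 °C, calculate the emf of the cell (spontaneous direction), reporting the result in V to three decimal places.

Co³⁺/Co²⁺ is the cathode (higher E°), Tl³⁺/Tl⁺ the anode: E°cell = +1.84 − (+1.22) = +0.62 V, n = 2.
Overall: 2 Co³⁺(aq) + Tl⁺(aq) → 2 Co²⁺(aq) + Tl³⁺(aq)
Q = [Co²⁺]^2·[Tl³⁺] / ([Co³⁺]^2·[Tl⁺]); log Q = -0.243.
E = E° − (0.0592/n) log Q = +0.62 − (0.0592/2)(-0.243) = +0.627 V.

+0.627 V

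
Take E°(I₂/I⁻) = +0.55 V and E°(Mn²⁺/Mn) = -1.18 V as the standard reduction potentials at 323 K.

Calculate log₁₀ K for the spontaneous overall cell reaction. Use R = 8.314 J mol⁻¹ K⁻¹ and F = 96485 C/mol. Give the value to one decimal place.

54.0

Cathode: I₂/I⁻; anode: Mn²⁺/Mn. E°cell = (+0.55) − (-1.18) = +1.73 V, with n = 2.
ΔG° = −nFE° = −RT ln K, so ln K = nFE°/(RT) = (2)(96485)(+1.73) / ((8.314)(323)) = 124.315.
log₁₀ K = 124.315 / ln 10 = 54.0.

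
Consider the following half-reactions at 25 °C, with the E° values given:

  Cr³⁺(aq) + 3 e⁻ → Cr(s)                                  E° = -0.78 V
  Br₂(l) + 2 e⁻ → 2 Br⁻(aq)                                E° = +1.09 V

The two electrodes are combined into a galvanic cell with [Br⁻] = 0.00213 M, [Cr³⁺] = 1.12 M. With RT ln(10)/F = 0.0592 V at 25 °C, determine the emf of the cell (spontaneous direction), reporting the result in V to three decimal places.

Br₂/Br⁻ is the cathode (higher E°), Cr³⁺/Cr the anode: E°cell = +1.09 − (-0.78) = +1.87 V, n = 6.
Overall: 3 Br₂(l) + 2 Cr(s) → 6 Br⁻(aq) + 2 Cr³⁺(aq)
Q = [Br⁻]^6·[Cr³⁺]^2; log Q = -15.931.
E = E° − (0.0592/n) log Q = +1.87 − (0.0592/6)(-15.931) = +2.027 V.

+2.027 V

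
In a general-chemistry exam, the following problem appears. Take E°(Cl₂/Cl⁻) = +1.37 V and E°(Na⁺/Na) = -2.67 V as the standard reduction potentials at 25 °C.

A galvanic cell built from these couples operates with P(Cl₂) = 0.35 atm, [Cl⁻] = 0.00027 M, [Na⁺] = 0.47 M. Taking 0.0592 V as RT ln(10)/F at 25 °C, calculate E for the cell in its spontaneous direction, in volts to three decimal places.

+4.257 V

Cl₂/Cl⁻ is the cathode (higher E°), Na⁺/Na the anode: E°cell = +1.37 − (-2.67) = +4.04 V, n = 2.
Overall: Cl₂(g) + 2 Na(s) → 2 Cl⁻(aq) + 2 Na⁺(aq)
Q = [Cl⁻]^2·[Na⁺]^2 / (P(Cl₂)); log Q = -7.337.
E = E° − (0.0592/n) log Q = +4.04 − (0.0592/2)(-7.337) = +4.257 V.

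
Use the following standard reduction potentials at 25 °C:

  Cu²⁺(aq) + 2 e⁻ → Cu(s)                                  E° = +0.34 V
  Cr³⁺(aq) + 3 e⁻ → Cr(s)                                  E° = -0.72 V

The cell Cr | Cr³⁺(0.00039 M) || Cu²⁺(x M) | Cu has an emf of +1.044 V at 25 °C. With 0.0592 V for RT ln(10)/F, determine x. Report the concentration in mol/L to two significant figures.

0.0015 M

Cu²⁺/Cu is the cathode, Cr³⁺/Cr the anode: E°cell = +1.06 V, n = 6.
Overall reaction: 3 Cu²⁺(aq) + 2 Cr(s) → 3 Cu(s) + 2 Cr³⁺(aq); Q = [Cr³⁺]^2/[Cu²⁺]^3.
From E = E° − (0.0592/n) log Q: log Q = (E° − E)·n/0.0592 = (+1.06 − (+1.044))·6/0.0592 = 1.6216.
So 3·log[Cu²⁺] = 2·log(0.00039) − log Q = -6.8179 − (1.6216) = -8.4395; log[Cu²⁺] = -8.4395 / 3 = -2.8132; [Cu²⁺] = 10^(-2.8132) ≈ 0.0015 M.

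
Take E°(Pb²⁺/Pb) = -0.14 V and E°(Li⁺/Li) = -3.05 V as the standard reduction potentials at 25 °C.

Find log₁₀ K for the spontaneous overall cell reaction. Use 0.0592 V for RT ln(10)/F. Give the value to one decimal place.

Cathode: Pb²⁺/Pb; anode: Li⁺/Li. E°cell = +2.91 V, n = 2.
log K = nE°cell / 0.0592 = (2)(+2.91) / 0.0592 = 98.3.

98.3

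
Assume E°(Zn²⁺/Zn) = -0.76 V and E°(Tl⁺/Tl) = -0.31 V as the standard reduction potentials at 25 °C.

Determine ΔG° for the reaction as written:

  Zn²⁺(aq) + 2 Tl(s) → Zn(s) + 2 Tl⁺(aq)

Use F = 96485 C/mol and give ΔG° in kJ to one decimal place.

As written, Zn²⁺/Zn is reduced (cathode) and Tl⁺/Tl is oxidised (anode), so E°cell = (-0.76) − (-0.31) = -0.45 V.
Balancing electrons gives n = 2.
ΔG° = −nFE° = −(2)(96485)(-0.45) = 86,836 J = +86.8 kJ.

+86.8 kJ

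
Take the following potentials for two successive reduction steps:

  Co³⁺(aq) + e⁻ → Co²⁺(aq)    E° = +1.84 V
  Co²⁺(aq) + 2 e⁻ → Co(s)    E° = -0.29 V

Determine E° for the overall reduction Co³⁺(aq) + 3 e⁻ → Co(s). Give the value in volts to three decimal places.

Standard free energies of sequential steps add: ΔG°₃ = ΔG°₁ + ΔG°₂, so n₃E°₃ = n₁E°₁ + n₂E°₂.
E°₃ = (1×+1.84 + 2×-0.29) / 3 = (+1.260) / 3 = +0.420 V.

+0.420 V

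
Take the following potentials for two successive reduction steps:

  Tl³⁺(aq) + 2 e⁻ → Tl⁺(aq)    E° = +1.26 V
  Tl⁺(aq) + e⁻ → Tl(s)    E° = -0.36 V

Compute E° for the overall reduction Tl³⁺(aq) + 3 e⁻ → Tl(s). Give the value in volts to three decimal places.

+0.720 V

Standard free energies of sequential steps add: ΔG°₃ = ΔG°₁ + ΔG°₂, so n₃E°₃ = n₁E°₁ + n₂E°₂.
E°₃ = (2×+1.26 + 1×-0.36) / 3 = (+2.160) / 3 = +0.720 V.
E° values themselves are not directly additive — weighting by electron count is essential.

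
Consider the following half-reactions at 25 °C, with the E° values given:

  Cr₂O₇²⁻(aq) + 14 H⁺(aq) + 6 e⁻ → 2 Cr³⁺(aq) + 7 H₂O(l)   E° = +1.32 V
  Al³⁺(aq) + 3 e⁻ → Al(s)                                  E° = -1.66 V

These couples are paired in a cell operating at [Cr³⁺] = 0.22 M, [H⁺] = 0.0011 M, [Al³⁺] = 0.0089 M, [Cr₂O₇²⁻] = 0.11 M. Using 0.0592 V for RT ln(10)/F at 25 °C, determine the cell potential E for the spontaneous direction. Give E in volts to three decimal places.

Cr₂O₇²⁻/Cr³⁺ is the cathode (higher E°), Al³⁺/Al the anode: E°cell = +1.32 − (-1.66) = +2.98 V, n = 6.
Overall: Cr₂O₇²⁻(aq) + 14 H⁺(aq) + 2 Al(s) → 2 Cr³⁺(aq) + 7 H₂O(l) + 2 Al³⁺(aq)
Q = [Cr³⁺]^2·[Al³⁺]^2 / ([Cr₂O₇²⁻]·[H⁺]^14); log Q = 36.963.
E = E° − (0.0592/n) log Q = +2.98 − (0.0592/6)(36.963) = +2.615 V.

+2.615 V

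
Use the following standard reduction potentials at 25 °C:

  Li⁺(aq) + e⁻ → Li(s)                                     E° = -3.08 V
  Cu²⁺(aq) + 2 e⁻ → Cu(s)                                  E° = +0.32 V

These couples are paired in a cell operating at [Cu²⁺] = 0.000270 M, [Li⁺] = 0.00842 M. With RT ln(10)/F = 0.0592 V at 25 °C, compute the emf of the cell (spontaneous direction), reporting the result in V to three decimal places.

+3.417 V

Cu²⁺/Cu is the cathode (higher E°), Li⁺/Li the anode: E°cell = +0.32 − (-3.08) = +3.40 V, n = 2.
Overall: Cu²⁺(aq) + 2 Li(s) → Cu(s) + 2 Li⁺(aq)
Q = [Li⁺]^2 / ([Cu²⁺]); log Q = -0.581.
E = E° − (0.0592/n) log Q = +3.40 − (0.0592/2)(-0.581) = +3.417 V.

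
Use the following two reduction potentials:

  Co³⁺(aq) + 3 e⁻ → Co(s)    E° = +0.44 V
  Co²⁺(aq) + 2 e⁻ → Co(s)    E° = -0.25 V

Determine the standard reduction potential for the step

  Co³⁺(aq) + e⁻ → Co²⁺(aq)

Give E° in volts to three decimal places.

+1.820 V

Sequential free energies add, so n₃E°₃ = n₁E°₁ + n₂E°₂.
With n₃ = 3, and the known step contributing 2×(-0.25) V, the unknown satisfies 1·E° = 3×(+0.44) − 2×(-0.25) = +1.820.
E° = +1.820 / 1 = +1.820 V.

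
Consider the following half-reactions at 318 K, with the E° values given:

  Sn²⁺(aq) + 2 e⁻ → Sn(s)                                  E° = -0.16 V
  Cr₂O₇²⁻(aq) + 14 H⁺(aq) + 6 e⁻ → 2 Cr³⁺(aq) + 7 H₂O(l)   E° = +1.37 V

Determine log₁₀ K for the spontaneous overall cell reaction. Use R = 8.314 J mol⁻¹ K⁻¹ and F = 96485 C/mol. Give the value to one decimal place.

Cathode: Cr₂O₇²⁻/Cr³⁺; anode: Sn²⁺/Sn. E°cell = (+1.37) − (-0.16) = +1.53 V, with n = 6.
ΔG° = −nFE° = −RT ln K, so ln K = nFE°/(RT) = (6)(96485)(+1.53) / ((8.314)(318)) = 335.016.
log₁₀ K = 335.016 / ln 10 = 145.5.

145.5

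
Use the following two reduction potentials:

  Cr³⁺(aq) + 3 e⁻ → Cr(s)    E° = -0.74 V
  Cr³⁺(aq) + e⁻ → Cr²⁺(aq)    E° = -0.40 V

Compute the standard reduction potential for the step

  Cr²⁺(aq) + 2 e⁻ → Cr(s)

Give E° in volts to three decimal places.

Sequential free energies add, so n₃E°₃ = n₁E°₁ + n₂E°₂.
With n₃ = 3, and the known step contributing 1×(-0.40) V, the unknown satisfies 2·E° = 3×(-0.74) − 1×(-0.40) = -1.820.
E° = -1.820 / 2 = -0.910 V.

-0.910 V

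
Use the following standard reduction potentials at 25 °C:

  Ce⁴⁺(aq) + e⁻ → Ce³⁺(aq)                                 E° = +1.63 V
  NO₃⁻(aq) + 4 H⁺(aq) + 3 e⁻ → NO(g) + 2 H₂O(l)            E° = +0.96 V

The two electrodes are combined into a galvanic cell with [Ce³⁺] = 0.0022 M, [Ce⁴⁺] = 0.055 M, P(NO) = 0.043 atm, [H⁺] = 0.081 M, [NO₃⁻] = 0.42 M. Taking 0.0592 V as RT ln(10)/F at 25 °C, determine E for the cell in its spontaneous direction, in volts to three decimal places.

Ce⁴⁺/Ce³⁺ is the cathode (higher E°), NO₃⁻/NO the anode: E°cell = +1.63 − (+0.96) = +0.67 V, n = 3.
Overall: 3 Ce⁴⁺(aq) + NO(g) + 2 H₂O(l) → 3 Ce³⁺(aq) + NO₃⁻(aq) + 4 H⁺(aq)
Q = [Ce³⁺]^3·[NO₃⁻]·[H⁺]^4 / ([Ce⁴⁺]^3·P(NO)); log Q = -7.570.
E = E° − (0.0592/n) log Q = +0.67 − (0.0592/3)(-7.570) = +0.819 V.

+0.819 V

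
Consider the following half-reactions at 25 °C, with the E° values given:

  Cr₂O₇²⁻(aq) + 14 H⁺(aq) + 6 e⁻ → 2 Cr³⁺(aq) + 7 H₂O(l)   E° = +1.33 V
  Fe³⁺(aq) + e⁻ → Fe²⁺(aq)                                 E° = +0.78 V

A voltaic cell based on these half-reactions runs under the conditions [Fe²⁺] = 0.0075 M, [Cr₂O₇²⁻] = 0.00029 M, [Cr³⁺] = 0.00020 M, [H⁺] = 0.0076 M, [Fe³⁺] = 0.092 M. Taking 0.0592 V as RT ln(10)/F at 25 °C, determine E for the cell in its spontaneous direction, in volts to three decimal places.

+0.231 V

Cr₂O₇²⁻/Cr³⁺ is the cathode (higher E°), Fe³⁺/Fe²⁺ the anode: E°cell = +1.33 − (+0.78) = +0.55 V, n = 6.
Overall: Cr₂O₇²⁻(aq) + 14 H⁺(aq) + 6 Fe²⁺(aq) → 2 Cr³⁺(aq) + 7 H₂O(l) + 6 Fe³⁺(aq)
Q = [Cr³⁺]^2·[Fe³⁺]^6 / ([Cr₂O₇²⁻]·[H⁺]^14·[Fe²⁺]^6); log Q = 32.341.
E = E° − (0.0592/n) log Q = +0.55 − (0.0592/6)(32.341) = +0.231 V.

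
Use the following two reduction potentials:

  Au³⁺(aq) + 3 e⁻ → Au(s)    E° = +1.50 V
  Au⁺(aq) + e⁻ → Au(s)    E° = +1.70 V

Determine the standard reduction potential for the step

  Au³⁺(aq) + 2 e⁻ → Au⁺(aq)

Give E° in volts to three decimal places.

+1.400 V

Sequential free energies add, so n₃E°₃ = n₁E°₁ + n₂E°₂.
With n₃ = 3, and the known step contributing 1×(+1.70) V, the unknown satisfies 2·E° = 3×(+1.50) − 1×(+1.70) = +2.800.
E° = +2.800 / 2 = +1.400 V.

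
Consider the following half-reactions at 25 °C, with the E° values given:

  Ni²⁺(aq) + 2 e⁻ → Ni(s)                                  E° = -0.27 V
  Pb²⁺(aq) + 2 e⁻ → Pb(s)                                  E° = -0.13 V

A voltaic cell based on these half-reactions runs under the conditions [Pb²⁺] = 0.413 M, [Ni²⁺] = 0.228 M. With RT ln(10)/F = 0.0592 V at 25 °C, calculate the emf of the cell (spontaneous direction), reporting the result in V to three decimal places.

+0.148 V

Pb²⁺/Pb is the cathode (higher E°), Ni²⁺/Ni the anode: E°cell = -0.13 − (-0.27) = +0.14 V, n = 2.
Overall: Pb²⁺(aq) + Ni(s) → Pb(s) + Ni²⁺(aq)
Q = [Ni²⁺] / ([Pb²⁺]); log Q = -0.258.
E = E° − (0.0592/n) log Q = +0.14 − (0.0592/2)(-0.258) = +0.148 V.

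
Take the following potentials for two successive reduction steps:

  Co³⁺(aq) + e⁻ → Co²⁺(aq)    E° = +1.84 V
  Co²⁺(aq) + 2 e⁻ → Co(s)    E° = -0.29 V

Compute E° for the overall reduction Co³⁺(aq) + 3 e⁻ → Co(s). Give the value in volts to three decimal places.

+0.420 V

Since ΔG° = −nFE° is additive over sequential reductions, n₃E°₃ = n₁E°₁ + n₂E°₂.
E°₃ = (1×+1.84 + 2×-0.29) / 3 = (+1.260) / 3 = +0.420 V.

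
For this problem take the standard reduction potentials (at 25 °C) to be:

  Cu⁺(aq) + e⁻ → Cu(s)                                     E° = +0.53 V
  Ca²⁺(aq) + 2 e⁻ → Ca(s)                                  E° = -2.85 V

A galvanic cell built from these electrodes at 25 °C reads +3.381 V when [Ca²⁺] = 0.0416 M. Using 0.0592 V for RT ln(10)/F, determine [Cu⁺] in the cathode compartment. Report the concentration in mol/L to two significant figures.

Cu⁺/Cu is the cathode, Ca²⁺/Ca the anode: E°cell = +3.38 V, n = 2.
Overall reaction: 2 Cu⁺(aq) + Ca(s) → 2 Cu(s) + Ca²⁺(aq); Q = [Ca²⁺]^1/[Cu⁺]^2.
From E = E° − (0.0592/n) log Q: log Q = (E° − E)·n/0.0592 = (+3.38 − (+3.381))·2/0.0592 = -0.0338.
So 2·log[Cu⁺] = 1·log(0.0416) − log Q = -1.3809 − (-0.0338) = -1.3471; log[Cu⁺] = -1.3471 / 2 = -0.6735; [Cu⁺] = 10^(-0.6735) ≈ 0.21 M.

0.21 M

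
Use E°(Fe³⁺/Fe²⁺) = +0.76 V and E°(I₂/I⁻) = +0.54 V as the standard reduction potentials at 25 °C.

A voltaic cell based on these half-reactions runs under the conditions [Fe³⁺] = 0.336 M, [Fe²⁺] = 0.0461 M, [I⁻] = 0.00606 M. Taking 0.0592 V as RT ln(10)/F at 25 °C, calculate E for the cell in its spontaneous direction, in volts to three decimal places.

+0.140 V

Fe³⁺/Fe²⁺ is the cathode (higher E°), I₂/I⁻ the anode: E°cell = +0.76 − (+0.54) = +0.22 V, n = 2.
Overall: 2 Fe³⁺(aq) + 2 I⁻(aq) → 2 Fe²⁺(aq) + I₂(s)
Q = [Fe²⁺]^2 / ([Fe³⁺]^2·[I⁻]^2); log Q = 2.710.
E = E° − (0.0592/n) log Q = +0.22 − (0.0592/2)(2.710) = +0.140 V.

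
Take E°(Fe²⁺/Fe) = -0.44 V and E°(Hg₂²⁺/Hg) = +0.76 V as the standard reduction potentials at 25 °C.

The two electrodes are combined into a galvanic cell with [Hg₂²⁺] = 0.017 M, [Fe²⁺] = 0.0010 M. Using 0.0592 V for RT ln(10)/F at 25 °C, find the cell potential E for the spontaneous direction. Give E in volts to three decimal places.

+1.236 V

Hg₂²⁺/Hg is the cathode (higher E°), Fe²⁺/Fe the anode: E°cell = +0.76 − (-0.44) = +1.20 V, n = 2.
Overall: Hg₂²⁺(aq) + Fe(s) → 2 Hg(l) + Fe²⁺(aq)
Q = [Fe²⁺] / ([Hg₂²⁺]); log Q = -1.230.
E = E° − (0.0592/n) log Q = +1.20 − (0.0592/2)(-1.230) = +1.236 V.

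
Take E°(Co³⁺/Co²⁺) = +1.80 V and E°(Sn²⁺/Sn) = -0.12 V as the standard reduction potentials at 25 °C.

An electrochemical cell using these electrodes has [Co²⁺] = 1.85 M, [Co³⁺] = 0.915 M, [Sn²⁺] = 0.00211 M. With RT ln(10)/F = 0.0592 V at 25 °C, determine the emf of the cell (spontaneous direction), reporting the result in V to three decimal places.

+1.981 V

Co³⁺/Co²⁺ is the cathode (higher E°), Sn²⁺/Sn the anode: E°cell = +1.80 − (-0.12) = +1.92 V, n = 2.
Overall: 2 Co³⁺(aq) + Sn(s) → 2 Co²⁺(aq) + Sn²⁺(aq)
Q = [Co²⁺]^2·[Sn²⁺] / ([Co³⁺]^2); log Q = -2.064.
E = E° − (0.0592/n) log Q = +1.92 − (0.0592/2)(-2.064) = +1.981 V.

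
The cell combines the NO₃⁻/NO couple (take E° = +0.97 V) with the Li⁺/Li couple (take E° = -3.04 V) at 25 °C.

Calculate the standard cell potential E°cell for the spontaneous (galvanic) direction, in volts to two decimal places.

+4.01 V

The NO₃⁻/NO couple has the higher reduction potential, so it is the cathode; Li⁺/Li is oxidised at the anode.
E°cell = E°(cathode) − E°(anode) = (+0.97) − (-3.04) = +4.01 V.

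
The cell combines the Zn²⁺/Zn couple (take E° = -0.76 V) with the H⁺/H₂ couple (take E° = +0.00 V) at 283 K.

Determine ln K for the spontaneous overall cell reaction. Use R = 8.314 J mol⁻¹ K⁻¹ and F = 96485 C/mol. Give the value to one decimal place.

62.3

Cathode: H⁺/H₂; anode: Zn²⁺/Zn. E°cell = (+0.00) − (-0.76) = +0.76 V, with n = 2.
ΔG° = −nFE° = −RT ln K, so ln K = nFE°/(RT) = (2)(96485)(+0.76) / ((8.314)(283)) = 62.331.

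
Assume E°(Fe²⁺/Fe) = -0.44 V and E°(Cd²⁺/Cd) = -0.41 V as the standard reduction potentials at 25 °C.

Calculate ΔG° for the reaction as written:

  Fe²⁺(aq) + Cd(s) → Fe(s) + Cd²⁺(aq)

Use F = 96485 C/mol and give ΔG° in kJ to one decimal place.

+5.8 kJ

As written, Fe²⁺/Fe is reduced (cathode) and Cd²⁺/Cd is oxidised (anode), so E°cell = (-0.44) − (-0.41) = -0.03 V.
Balancing electrons gives n = 2.
ΔG° = −nFE° = −(2)(96485)(-0.03) = 5,789 J = +5.8 kJ.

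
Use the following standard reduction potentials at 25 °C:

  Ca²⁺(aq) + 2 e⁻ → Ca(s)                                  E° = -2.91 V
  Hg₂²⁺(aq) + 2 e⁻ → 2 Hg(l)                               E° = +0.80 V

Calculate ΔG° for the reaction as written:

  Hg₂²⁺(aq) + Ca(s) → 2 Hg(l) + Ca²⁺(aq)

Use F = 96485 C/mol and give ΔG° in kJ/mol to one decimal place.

-715.9 kJ/mol

As written, Hg₂²⁺/Hg is reduced (cathode) and Ca²⁺/Ca is oxidised (anode), so E°cell = (+0.80) − (-2.91) = +3.71 V.
Balancing electrons gives n = 2.
ΔG° = −nFE° = −(2)(96485)(+3.71) = -715,919 J = -715.9 kJ/mol.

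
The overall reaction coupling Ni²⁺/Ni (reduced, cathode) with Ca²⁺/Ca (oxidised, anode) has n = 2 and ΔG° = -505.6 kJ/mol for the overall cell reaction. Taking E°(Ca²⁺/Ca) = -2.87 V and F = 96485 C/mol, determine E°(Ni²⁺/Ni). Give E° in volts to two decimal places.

E°cell = −ΔG°/(nF) = −(-505.6×10³)/((2)(96485)) = +2.620 V.
Since Ni²⁺/Ni is the cathode and Ca²⁺/Ca the anode, E°cell = E°(Ni²⁺/Ni) − E°(Ca²⁺/Ca).
So E°(Ni²⁺/Ni) = E°cell + E°(Ca²⁺/Ca) = +2.620 + (-2.87) = -0.25 V.

-0.25 V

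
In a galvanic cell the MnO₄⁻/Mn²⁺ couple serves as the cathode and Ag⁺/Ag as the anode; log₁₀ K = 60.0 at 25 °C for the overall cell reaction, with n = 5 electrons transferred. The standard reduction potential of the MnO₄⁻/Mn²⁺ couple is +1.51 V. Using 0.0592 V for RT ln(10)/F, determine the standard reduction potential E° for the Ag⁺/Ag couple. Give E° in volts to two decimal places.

+0.80 V

E°cell = (0.0592/n)·log K = (0.0592/5)(60.0) = +0.710 V.
Since MnO₄⁻/Mn²⁺ is the cathode and Ag⁺/Ag the anode, E°cell = E°(MnO₄⁻/Mn²⁺) − E°(Ag⁺/Ag).
So E°(Ag⁺/Ag) = E°(MnO₄⁻/Mn²⁺) − E°cell = (+1.51) − (+0.710) = +0.80 V.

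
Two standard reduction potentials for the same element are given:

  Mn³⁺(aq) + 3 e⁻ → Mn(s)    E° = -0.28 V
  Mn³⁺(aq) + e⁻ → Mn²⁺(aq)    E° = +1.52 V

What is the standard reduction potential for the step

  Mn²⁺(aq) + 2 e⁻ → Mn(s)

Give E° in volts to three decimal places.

-1.180 V

Sequential free energies add, so n₃E°₃ = n₁E°₁ + n₂E°₂.
With n₃ = 3, and the known step contributing 1×(+1.52) V, the unknown satisfies 2·E° = 3×(-0.28) − 1×(+1.52) = -2.360.
E° = -2.360 / 2 = -1.180 V.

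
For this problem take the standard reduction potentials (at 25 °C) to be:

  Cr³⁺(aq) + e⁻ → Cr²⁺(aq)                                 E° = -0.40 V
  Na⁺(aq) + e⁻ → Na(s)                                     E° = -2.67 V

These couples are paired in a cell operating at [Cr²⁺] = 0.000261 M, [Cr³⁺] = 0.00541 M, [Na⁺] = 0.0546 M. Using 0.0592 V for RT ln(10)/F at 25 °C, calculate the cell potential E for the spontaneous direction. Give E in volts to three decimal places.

Cr³⁺/Cr²⁺ is the cathode (higher E°), Na⁺/Na the anode: E°cell = -0.40 − (-2.67) = +2.27 V, n = 1.
Overall: Cr³⁺(aq) + Na(s) → Cr²⁺(aq) + Na⁺(aq)
Q = [Cr²⁺]·[Na⁺] / ([Cr³⁺]); log Q = -2.579.
E = E° − (0.0592/n) log Q = +2.27 − (0.0592/1)(-2.579) = +2.423 V.

+2.423 V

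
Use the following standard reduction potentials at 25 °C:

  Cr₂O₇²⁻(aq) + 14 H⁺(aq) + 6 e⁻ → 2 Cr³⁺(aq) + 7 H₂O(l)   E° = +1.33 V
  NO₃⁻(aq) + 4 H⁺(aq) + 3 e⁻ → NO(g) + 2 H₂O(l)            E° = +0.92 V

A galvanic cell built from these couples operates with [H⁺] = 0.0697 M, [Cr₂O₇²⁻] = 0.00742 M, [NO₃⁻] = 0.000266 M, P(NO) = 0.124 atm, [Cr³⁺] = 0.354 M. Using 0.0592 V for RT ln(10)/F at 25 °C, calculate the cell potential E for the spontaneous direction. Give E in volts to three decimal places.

+0.382 V

Cr₂O₇²⁻/Cr³⁺ is the cathode (higher E°), NO₃⁻/NO the anode: E°cell = +1.33 − (+0.92) = +0.41 V, n = 6.
Overall: Cr₂O₇²⁻(aq) + 6 H⁺(aq) + 2 NO(g) → 2 Cr³⁺(aq) + 3 H₂O(l) + 2 NO₃⁻(aq)
Q = [Cr³⁺]^2·[NO₃⁻]^2 / ([Cr₂O₇²⁻]·[H⁺]^6·P(NO)^2); log Q = 2.831.
E = E° − (0.0592/n) log Q = +0.41 − (0.0592/6)(2.831) = +0.382 V.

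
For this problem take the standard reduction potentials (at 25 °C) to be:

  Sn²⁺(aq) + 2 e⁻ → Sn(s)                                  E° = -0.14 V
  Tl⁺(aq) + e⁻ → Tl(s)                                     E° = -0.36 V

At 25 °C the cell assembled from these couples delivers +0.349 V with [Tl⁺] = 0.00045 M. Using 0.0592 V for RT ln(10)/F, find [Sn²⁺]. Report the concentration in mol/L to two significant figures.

Sn²⁺/Sn is the cathode, Tl⁺/Tl the anode: E°cell = +0.22 V, n = 2.
Overall reaction: Sn²⁺(aq) + 2 Tl(s) → Sn(s) + 2 Tl⁺(aq); Q = [Tl⁺]^2/[Sn²⁺]^1.
From E = E° − (0.0592/n) log Q: log Q = (E° − E)·n/0.0592 = (+0.22 − (+0.349))·2/0.0592 = -4.3581.
So 1·log[Sn²⁺] = 2·log(0.00045) − log Q = -6.6936 − (-4.3581) = -2.3355; [Sn²⁺] = 10^(-2.3355) ≈ 0.0046 M.

0.0046 M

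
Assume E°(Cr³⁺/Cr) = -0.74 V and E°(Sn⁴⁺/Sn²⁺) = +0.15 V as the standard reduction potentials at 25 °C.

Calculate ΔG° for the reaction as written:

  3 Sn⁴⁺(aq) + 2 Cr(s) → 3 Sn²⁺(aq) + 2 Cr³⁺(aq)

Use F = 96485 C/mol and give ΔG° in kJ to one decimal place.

-515.2 kJ

As written, Sn⁴⁺/Sn²⁺ is reduced (cathode) and Cr³⁺/Cr is oxidised (anode), so E°cell = (+0.15) − (-0.74) = +0.89 V.
Balancing electrons gives n = 6.
ΔG° = −nFE° = −(6)(96485)(+0.89) = -515,230 J = -515.2 kJ.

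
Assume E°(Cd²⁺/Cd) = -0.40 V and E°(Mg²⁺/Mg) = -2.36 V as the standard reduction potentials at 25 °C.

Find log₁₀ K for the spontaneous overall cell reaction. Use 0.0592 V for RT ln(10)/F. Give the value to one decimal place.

66.2

Cathode: Cd²⁺/Cd; anode: Mg²⁺/Mg. E°cell = +1.96 V, n = 2.
log K = nE°cell / 0.0592 = (2)(+1.96) / 0.0592 = 66.2.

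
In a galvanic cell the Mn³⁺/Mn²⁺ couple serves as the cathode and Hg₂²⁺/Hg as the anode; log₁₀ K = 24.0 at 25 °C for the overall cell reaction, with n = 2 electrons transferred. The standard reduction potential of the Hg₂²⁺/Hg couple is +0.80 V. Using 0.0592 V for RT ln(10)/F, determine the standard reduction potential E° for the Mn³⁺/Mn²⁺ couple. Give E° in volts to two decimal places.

E°cell = (0.0592/n)·log K = (0.0592/2)(24.0) = +0.710 V.
Since Mn³⁺/Mn²⁺ is the cathode and Hg₂²⁺/Hg the anode, E°cell = E°(Mn³⁺/Mn²⁺) − E°(Hg₂²⁺/Hg).
So E°(Mn³⁺/Mn²⁺) = E°cell + E°(Hg₂²⁺/Hg) = +0.710 + (+0.80) = +1.51 V.

+1.51 V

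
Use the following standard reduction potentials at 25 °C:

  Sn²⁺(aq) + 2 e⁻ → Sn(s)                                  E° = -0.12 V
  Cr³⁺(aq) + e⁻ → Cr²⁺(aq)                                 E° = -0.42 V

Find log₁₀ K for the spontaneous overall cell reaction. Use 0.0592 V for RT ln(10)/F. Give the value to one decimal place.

10.1

Cathode: Sn²⁺/Sn; anode: Cr³⁺/Cr²⁺. E°cell = +0.30 V, n = 2.
log K = nE°cell / 0.0592 = (2)(+0.30) / 0.0592 = 10.1.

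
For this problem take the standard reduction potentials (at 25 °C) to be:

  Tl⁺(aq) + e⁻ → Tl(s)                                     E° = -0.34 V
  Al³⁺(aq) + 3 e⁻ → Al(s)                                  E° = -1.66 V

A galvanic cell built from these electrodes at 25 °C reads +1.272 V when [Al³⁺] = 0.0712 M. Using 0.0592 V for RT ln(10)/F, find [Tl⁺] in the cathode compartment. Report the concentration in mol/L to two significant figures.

Tl⁺/Tl is the cathode, Al³⁺/Al the anode: E°cell = +1.32 V, n = 3.
Overall reaction: 3 Tl⁺(aq) + Al(s) → 3 Tl(s) + Al³⁺(aq); Q = [Al³⁺]^1/[Tl⁺]^3.
From E = E° − (0.0592/n) log Q: log Q = (E° − E)·n/0.0592 = (+1.32 − (+1.272))·3/0.0592 = 2.4324.
So 3·log[Tl⁺] = 1·log(0.0712) − log Q = -1.1475 − (2.4324) = -3.5799; log[Tl⁺] = -3.5799 / 3 = -1.1933; [Tl⁺] = 10^(-1.1933) ≈ 0.064 M.

0.064 M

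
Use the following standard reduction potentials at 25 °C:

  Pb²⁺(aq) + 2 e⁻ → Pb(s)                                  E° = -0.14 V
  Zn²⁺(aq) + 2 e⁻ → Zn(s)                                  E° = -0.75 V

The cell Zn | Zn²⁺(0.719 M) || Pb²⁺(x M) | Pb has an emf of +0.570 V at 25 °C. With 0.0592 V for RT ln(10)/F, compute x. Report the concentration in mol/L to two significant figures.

Pb²⁺/Pb is the cathode, Zn²⁺/Zn the anode: E°cell = +0.61 V, n = 2.
Overall reaction: Pb²⁺(aq) + Zn(s) → Pb(s) + Zn²⁺(aq); Q = [Zn²⁺]^1/[Pb²⁺]^1.
From E = E° − (0.0592/n) log Q: log Q = (E° − E)·n/0.0592 = (+0.61 − (+0.570))·2/0.0592 = 1.3514.
So 1·log[Pb²⁺] = 1·log(0.719) − log Q = -0.1433 − (1.3514) = -1.4947; [Pb²⁺] = 10^(-1.4947) ≈ 0.032 M.

0.032 M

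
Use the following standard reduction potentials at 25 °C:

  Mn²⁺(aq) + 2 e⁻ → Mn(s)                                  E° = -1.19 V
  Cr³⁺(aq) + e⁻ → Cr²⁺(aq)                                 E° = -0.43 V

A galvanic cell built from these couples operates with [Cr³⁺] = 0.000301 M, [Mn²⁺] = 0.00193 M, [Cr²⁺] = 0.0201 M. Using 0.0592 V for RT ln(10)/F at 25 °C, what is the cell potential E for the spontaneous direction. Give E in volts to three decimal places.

+0.732 V

Cr³⁺/Cr²⁺ is the cathode (higher E°), Mn²⁺/Mn the anode: E°cell = -0.43 − (-1.19) = +0.76 V, n = 2.
Overall: 2 Cr³⁺(aq) + Mn(s) → 2 Cr²⁺(aq) + Mn²⁺(aq)
Q = [Cr²⁺]^2·[Mn²⁺] / ([Cr³⁺]^2); log Q = 0.935.
E = E° − (0.0592/n) log Q = +0.76 − (0.0592/2)(0.935) = +0.732 V.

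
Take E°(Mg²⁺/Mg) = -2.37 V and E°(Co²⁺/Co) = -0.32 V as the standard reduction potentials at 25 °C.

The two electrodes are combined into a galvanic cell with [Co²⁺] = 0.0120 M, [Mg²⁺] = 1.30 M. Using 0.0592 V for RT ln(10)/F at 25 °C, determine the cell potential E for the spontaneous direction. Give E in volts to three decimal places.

+1.990 V

Co²⁺/Co is the cathode (higher E°), Mg²⁺/Mg the anode: E°cell = -0.32 − (-2.37) = +2.05 V, n = 2.
Overall: Co²⁺(aq) + Mg(s) → Co(s) + Mg²⁺(aq)
Q = [Mg²⁺] / ([Co²⁺]); log Q = 2.035.
E = E° − (0.0592/n) log Q = +2.05 − (0.0592/2)(2.035) = +1.990 V.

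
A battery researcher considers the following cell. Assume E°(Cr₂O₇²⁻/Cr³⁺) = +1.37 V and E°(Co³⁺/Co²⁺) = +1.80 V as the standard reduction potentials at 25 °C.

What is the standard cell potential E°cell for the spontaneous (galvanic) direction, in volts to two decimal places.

+0.43 V

The Co³⁺/Co²⁺ couple has the higher reduction potential, so it is the cathode; Cr₂O₇²⁻/Cr³⁺ is oxidised at the anode.
E°cell = E°(cathode) − E°(anode) = (+1.80) − (+1.37) = +0.43 V.
Since E°cell > 0, the reaction is spontaneous under standard conditions.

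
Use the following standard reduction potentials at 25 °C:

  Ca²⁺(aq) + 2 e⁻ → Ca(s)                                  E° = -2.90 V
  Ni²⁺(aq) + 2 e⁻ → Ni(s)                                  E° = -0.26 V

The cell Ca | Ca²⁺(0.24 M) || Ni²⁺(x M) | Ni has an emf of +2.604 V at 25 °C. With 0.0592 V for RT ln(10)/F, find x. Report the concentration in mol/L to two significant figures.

Ni²⁺/Ni is the cathode, Ca²⁺/Ca the anode: E°cell = +2.64 V, n = 2.
Overall reaction: Ni²⁺(aq) + Ca(s) → Ni(s) + Ca²⁺(aq); Q = [Ca²⁺]^1/[Ni²⁺]^1.
From E = E° − (0.0592/n) log Q: log Q = (E° − E)·n/0.0592 = (+2.64 − (+2.604))·2/0.0592 = 1.2162.
So 1·log[Ni²⁺] = 1·log(0.24) − log Q = -0.6198 − (1.2162) = -1.8360; [Ni²⁺] = 10^(-1.8360) ≈ 0.015 M.

0.015 M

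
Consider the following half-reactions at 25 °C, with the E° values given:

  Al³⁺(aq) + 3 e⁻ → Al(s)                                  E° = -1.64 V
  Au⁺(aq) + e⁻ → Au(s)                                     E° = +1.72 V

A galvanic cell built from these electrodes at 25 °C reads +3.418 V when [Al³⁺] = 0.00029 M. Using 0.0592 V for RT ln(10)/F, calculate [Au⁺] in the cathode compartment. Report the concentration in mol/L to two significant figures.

Au⁺/Au is the cathode, Al³⁺/Al the anode: E°cell = +3.36 V, n = 3.
Overall reaction: 3 Au⁺(aq) + Al(s) → 3 Au(s) + Al³⁺(aq); Q = [Al³⁺]^1/[Au⁺]^3.
From E = E° − (0.0592/n) log Q: log Q = (E° − E)·n/0.0592 = (+3.36 − (+3.418))·3/0.0592 = -2.9392.
So 3·log[Au⁺] = 1·log(0.00029) − log Q = -3.5376 − (-2.9392) = -0.5984; log[Au⁺] = -0.5984 / 3 = -0.1995; [Au⁺] = 10^(-0.1995) ≈ 0.63 M.

0.63 M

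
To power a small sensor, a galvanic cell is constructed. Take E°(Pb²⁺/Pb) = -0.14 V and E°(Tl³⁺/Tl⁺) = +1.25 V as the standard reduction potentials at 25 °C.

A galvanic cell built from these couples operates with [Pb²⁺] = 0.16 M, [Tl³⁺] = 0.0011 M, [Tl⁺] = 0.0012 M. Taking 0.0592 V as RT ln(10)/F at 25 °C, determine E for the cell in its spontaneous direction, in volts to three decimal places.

Tl³⁺/Tl⁺ is the cathode (higher E°), Pb²⁺/Pb the anode: E°cell = +1.25 − (-0.14) = +1.39 V, n = 2.
Overall: Tl³⁺(aq) + Pb(s) → Tl⁺(aq) + Pb²⁺(aq)
Q = [Tl⁺]·[Pb²⁺] / ([Tl³⁺]); log Q = -0.758.
E = E° − (0.0592/n) log Q = +1.39 − (0.0592/2)(-0.758) = +1.412 V.

+1.412 V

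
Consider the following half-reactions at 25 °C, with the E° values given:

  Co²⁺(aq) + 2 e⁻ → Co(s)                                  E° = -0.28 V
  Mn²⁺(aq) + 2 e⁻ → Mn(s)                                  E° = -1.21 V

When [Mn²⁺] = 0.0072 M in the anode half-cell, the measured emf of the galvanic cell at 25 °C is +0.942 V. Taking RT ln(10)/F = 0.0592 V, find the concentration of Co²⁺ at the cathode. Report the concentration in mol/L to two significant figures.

Co²⁺/Co is the cathode, Mn²⁺/Mn the anode: E°cell = +0.93 V, n = 2.
Overall reaction: Co²⁺(aq) + Mn(s) → Co(s) + Mn²⁺(aq); Q = [Mn²⁺]^1/[Co²⁺]^1.
From E = E° − (0.0592/n) log Q: log Q = (E° − E)·n/0.0592 = (+0.93 − (+0.942))·2/0.0592 = -0.4054.
So 1·log[Co²⁺] = 1·log(0.0072) − log Q = -2.1427 − (-0.4054) = -1.7373; [Co²⁺] = 10^(-1.7373) ≈ 0.018 M.

0.018 M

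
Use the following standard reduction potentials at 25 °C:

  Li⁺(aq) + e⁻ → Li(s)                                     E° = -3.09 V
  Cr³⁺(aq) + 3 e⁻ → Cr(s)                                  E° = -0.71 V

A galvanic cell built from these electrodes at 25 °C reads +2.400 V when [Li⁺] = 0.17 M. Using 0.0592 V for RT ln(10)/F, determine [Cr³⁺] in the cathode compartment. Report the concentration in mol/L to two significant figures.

Cr³⁺/Cr is the cathode, Li⁺/Li the anode: E°cell = +2.38 V, n = 3.
Overall reaction: Cr³⁺(aq) + 3 Li(s) → Cr(s) + 3 Li⁺(aq); Q = [Li⁺]^3/[Cr³⁺]^1.
From E = E° − (0.0592/n) log Q: log Q = (E° − E)·n/0.0592 = (+2.38 − (+2.400))·3/0.0592 = -1.0135.
So 1·log[Cr³⁺] = 3·log(0.17) − log Q = -2.3087 − (-1.0135) = -1.2952; [Cr³⁺] = 10^(-1.2952) ≈ 0.051 M.

0.051 M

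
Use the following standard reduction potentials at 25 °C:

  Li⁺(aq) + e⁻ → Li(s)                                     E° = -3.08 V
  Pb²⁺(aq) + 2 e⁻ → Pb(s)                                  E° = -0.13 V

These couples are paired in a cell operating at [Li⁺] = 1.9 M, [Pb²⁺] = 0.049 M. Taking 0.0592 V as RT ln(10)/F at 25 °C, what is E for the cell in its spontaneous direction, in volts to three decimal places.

Pb²⁺/Pb is the cathode (higher E°), Li⁺/Li the anode: E°cell = -0.13 − (-3.08) = +2.95 V, n = 2.
Overall: Pb²⁺(aq) + 2 Li(s) → Pb(s) + 2 Li⁺(aq)
Q = [Li⁺]^2 / ([Pb²⁺]); log Q = 1.867.
E = E° − (0.0592/n) log Q = +2.95 − (0.0592/2)(1.867) = +2.895 V.

+2.895 V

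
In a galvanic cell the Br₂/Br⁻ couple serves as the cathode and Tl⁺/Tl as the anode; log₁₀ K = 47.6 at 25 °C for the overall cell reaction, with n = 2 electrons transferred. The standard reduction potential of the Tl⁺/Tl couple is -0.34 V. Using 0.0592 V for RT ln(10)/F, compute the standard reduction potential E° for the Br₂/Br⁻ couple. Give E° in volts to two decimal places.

+1.07 V

E°cell = (0.0592/n)·log K = (0.0592/2)(47.6) = +1.409 V.
Since Br₂/Br⁻ is the cathode and Tl⁺/Tl the anode, E°cell = E°(Br₂/Br⁻) − E°(Tl⁺/Tl).
So E°(Br₂/Br⁻) = E°cell + E°(Tl⁺/Tl) = +1.409 + (-0.34) = +1.07 V.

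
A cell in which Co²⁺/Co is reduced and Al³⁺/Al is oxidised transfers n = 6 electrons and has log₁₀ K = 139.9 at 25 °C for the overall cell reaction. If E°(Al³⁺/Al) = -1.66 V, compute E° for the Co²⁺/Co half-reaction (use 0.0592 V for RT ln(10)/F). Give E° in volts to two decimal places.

-0.28 V

E°cell = (0.0592/n)·log K = (0.0592/6)(139.9) = +1.380 V.
Since Co²⁺/Co is the cathode and Al³⁺/Al the anode, E°cell = E°(Co²⁺/Co) − E°(Al³⁺/Al).
So E°(Co²⁺/Co) = E°cell + E°(Al³⁺/Al) = +1.380 + (-1.66) = -0.28 V.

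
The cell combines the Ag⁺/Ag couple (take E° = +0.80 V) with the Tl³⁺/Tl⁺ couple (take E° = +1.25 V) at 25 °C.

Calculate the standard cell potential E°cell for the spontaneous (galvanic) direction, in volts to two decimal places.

+0.45 V

The Tl³⁺/Tl⁺ couple has the higher reduction potential, so it is the cathode; Ag⁺/Ag is oxidised at the anode.
E°cell = E°(cathode) − E°(anode) = (+1.25) − (+0.80) = +0.45 V.
Since E°cell > 0, the reaction is spontaneous under standard conditions.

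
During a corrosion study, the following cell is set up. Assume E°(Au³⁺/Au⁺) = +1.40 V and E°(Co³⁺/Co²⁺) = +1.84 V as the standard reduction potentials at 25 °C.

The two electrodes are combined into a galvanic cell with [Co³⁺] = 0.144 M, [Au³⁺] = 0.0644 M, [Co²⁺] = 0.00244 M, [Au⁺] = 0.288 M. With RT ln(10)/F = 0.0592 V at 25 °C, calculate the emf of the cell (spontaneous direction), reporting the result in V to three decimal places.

Co³⁺/Co²⁺ is the cathode (higher E°), Au³⁺/Au⁺ the anode: E°cell = +1.84 − (+1.40) = +0.44 V, n = 2.
Overall: 2 Co³⁺(aq) + Au⁺(aq) → 2 Co²⁺(aq) + Au³⁺(aq)
Q = [Co²⁺]^2·[Au³⁺] / ([Co³⁺]^2·[Au⁺]); log Q = -4.192.
E = E° − (0.0592/n) log Q = +0.44 − (0.0592/2)(-4.192) = +0.564 V.

+0.564 V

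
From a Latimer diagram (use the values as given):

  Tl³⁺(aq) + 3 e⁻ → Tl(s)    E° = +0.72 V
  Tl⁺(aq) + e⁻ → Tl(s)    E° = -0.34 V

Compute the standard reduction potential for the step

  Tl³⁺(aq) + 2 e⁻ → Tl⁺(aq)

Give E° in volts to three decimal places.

Sequential free energies add, so n₃E°₃ = n₁E°₁ + n₂E°₂.
With n₃ = 3, and the known step contributing 1×(-0.34) V, the unknown satisfies 2·E° = 3×(+0.72) − 1×(-0.34) = +2.500.
E° = +2.500 / 2 = +1.250 V.

+1.250 V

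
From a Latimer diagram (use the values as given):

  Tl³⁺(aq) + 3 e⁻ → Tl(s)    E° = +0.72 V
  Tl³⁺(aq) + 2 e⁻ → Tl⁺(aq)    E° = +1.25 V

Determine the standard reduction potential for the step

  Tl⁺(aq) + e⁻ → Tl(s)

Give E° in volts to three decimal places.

-0.340 V

Sequential free energies add, so n₃E°₃ = n₁E°₁ + n₂E°₂.
With n₃ = 3, and the known step contributing 2×(+1.25) V, the unknown satisfies 1·E° = 3×(+0.72) − 2×(+1.25) = -0.340.
E° = -0.340 / 1 = -0.340 V.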